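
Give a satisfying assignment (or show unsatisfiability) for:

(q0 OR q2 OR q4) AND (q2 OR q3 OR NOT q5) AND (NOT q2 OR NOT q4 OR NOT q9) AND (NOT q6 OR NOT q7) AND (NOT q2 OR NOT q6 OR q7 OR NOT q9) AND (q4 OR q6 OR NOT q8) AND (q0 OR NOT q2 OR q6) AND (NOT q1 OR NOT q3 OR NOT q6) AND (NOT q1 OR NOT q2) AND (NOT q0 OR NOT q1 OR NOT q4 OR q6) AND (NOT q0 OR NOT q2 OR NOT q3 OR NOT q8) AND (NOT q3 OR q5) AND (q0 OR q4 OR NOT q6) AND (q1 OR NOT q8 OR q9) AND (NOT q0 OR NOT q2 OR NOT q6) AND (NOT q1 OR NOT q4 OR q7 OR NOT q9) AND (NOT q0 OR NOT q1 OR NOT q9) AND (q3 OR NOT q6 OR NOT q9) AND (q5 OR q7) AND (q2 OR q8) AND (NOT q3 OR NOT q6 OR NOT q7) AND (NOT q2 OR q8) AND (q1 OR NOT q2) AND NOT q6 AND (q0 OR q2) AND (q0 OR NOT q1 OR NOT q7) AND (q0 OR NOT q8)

Unit clause (NOT q6) forces q6 = False.
Try q0 = False:
  (q0 OR NOT q2 OR q6) forces q2 = False.
  clause (q0 OR q2) is falsified — backtrack.
So q0 = True.
Set q1 = False.
  then (q1 OR NOT q2) forces q2 = False.
  then (q2 OR q8) forces q8 = True.
  then (q4 OR q6 OR NOT q8) forces q4 = True.
  then (q1 OR NOT q8 OR q9) forces q9 = True.
Set q3 = True.
  then (NOT q3 OR q5) forces q5 = True.
Set q7 = False.
All clauses satisfied.

q0=T, q1=F, q2=F, q3=T, q4=T, q5=T, q6=F, q7=F, q8=T, q9=T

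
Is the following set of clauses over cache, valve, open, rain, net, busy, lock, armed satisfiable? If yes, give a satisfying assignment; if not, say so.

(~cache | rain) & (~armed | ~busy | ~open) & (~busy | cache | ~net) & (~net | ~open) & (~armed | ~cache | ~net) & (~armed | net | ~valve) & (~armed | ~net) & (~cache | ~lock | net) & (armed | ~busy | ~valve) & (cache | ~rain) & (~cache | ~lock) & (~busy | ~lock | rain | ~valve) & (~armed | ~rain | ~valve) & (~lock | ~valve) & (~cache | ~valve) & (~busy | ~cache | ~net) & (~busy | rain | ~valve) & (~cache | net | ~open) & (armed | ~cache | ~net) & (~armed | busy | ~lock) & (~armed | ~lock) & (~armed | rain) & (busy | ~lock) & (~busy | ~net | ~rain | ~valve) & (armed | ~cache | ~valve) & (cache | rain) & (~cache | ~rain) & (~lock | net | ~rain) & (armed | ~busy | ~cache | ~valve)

Unsatisfiable

Case cache = True:
  (~cache | rain) forces rain = True.
  Clause (~cache | ~rain) is falsified — contradiction.
Case cache = False:
  (cache | ~rain) forces rain = False.
  Clause (cache | rain) is falsified — contradiction.
Both cases fail, so the formula is unsatisfiable.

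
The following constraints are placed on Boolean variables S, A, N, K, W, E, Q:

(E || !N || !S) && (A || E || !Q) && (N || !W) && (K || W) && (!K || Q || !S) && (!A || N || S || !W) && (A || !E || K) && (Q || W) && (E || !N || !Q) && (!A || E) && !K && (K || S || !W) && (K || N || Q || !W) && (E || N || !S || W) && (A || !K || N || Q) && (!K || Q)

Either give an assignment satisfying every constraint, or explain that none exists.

S = True, A = True, N = True, K = False, W = True, E = True, Q = False

Unit clause (!K) forces K = False.
In (K || W) only W is left, so W = True.
In (K || S || !W) only S is left, so S = True.
In (N || !W) only N is left, so N = True.
In (E || !N || !S) only E is left, so E = True.
In (A || !E || K) only A is left, so A = True.
Set Q = False.
All clauses satisfied.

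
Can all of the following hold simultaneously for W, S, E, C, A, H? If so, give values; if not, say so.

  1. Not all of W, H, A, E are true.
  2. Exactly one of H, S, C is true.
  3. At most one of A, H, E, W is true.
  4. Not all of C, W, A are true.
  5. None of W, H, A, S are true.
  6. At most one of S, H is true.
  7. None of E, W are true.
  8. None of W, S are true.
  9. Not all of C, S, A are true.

W = False, S = False, E = False, C = True, A = False, H = False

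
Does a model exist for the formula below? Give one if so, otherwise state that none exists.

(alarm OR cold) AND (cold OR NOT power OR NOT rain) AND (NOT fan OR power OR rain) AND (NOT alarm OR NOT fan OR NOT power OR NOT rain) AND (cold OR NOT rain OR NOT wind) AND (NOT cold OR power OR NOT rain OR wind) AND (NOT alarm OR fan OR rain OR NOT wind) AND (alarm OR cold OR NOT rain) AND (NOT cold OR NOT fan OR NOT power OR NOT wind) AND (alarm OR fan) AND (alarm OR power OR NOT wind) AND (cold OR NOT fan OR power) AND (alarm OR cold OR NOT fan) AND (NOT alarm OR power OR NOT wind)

Set power = False.
Try fan = True:
  (NOT fan OR power OR rain) forces rain = True.
  (cold OR NOT fan OR power) forces cold = True.
  (NOT cold OR power OR NOT rain OR wind) forces wind = True.
  (alarm OR power OR NOT wind) forces alarm = True.
  clause (NOT alarm OR power OR NOT wind) is falsified — backtrack.
So fan = False.
  then (alarm OR fan) forces alarm = True.
  then (NOT alarm OR power OR NOT wind) forces wind = False.
Set rain = True.
  then (NOT cold OR power OR NOT rain OR wind) forces cold = False.
All clauses satisfied.

power = False, fan = False, wind = False, rain = True, alarm = True, cold = False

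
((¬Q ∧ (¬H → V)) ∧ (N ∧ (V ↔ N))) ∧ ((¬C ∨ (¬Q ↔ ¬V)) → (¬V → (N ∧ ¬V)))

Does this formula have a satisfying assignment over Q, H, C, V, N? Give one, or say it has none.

Q = False; H = True; C = True; V = True; N = True

  (¬Q ∧ (¬H → V)) ∧ (N ∧ (V ↔ N)) = True
    ¬Q ∧ (¬H → V) = True
      ¬Q = True
      ¬H → V = True
        ¬H = False
    N ∧ (V ↔ N) = True
      V ↔ N = True
  (¬C ∨ (¬Q ↔ ¬V)) → (¬V → (N ∧ ¬V)) = True
    ¬C ∨ (¬Q ↔ ¬V) = False
      ¬C = False
      ¬Q ↔ ¬V = False
        ¬Q = True
        ¬V = False
    ¬V → (N ∧ ¬V) = True
      ¬V = False
      N ∧ ¬V = False
        ¬V = False
Both conjuncts True, so the formula holds.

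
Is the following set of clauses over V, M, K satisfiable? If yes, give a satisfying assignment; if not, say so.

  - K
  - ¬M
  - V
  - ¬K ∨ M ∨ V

Unit clause (K) forces K = True.
Unit clause (¬M) forces M = False.
Unit clause (V) forces V = True.
Check each clause:
  (K): K holds.
  (¬M): ¬M holds.
  (V): V holds.
  (¬K ∨ M ∨ V): V holds.
All clauses satisfied.

V = True; M = False; K = True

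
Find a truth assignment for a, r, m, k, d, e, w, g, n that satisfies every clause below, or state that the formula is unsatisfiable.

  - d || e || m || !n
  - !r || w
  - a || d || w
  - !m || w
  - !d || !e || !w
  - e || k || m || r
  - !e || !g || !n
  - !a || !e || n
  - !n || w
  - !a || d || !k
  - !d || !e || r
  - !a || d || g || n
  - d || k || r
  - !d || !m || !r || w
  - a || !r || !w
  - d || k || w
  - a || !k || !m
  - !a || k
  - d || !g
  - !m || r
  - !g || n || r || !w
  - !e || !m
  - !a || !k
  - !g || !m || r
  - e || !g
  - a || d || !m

a = False, r = False, m = False, k = True, d = False, e = True, w = True, g = False, n = False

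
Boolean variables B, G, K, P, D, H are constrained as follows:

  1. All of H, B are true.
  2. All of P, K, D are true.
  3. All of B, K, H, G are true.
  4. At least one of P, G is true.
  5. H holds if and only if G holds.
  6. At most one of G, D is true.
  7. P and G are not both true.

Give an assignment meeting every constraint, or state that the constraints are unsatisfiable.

UNSATISFIABLE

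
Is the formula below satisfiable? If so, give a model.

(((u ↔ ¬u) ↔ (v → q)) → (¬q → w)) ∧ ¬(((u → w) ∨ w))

u=T, q=T, w=F, v=F

  ((u ↔ ¬u) ↔ (v → q)) → (¬q → w) = True
    (u ↔ ¬u) ↔ (v → q) = False
      u ↔ ¬u = False
        ¬u = False
      v → q = True
    ¬q → w = True
      ¬q = False
  ¬(((u → w) ∨ w)) = True
    (u → w) ∨ w = False
      u → w = False
Both conjuncts True, so the formula holds.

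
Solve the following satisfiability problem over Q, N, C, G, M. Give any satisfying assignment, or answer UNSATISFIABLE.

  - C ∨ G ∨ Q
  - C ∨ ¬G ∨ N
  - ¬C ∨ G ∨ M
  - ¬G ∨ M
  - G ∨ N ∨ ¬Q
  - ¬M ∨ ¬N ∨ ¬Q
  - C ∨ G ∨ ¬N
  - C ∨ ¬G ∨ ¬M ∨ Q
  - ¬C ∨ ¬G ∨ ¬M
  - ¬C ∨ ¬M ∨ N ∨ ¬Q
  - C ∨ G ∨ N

Set Q = False.
Set N = True.
Try C = False:
  (C ∨ G ∨ Q) forces G = True.
  (¬G ∨ M) forces M = True.
  clause (C ∨ ¬G ∨ ¬M ∨ Q) is falsified — backtrack.
So C = True.
Set G = False.
  then (¬C ∨ G ∨ M) forces M = True.
All clauses satisfied.

Q = False, N = True, C = True, G = False, M = True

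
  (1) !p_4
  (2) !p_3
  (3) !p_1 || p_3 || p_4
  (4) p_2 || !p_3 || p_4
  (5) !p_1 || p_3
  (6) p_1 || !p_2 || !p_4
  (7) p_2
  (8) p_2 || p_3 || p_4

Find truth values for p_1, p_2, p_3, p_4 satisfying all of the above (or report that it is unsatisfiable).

Unit clause (!p_4) forces p_4 = False.
Unit clause (!p_3) forces p_3 = False.
In (!p_1 || p_3 || p_4) only !p_1 is left, so p_1 = False.
Unit clause (p_2) forces p_2 = True.
Check each clause:
  (!p_4): !p_4 holds.
  (!p_3): !p_3 holds.
  (!p_1 || p_3 || p_4): !p_1 holds.
  (p_2 || !p_3 || p_4): p_2 holds.
  (!p_1 || p_3): !p_1 holds.
  (p_1 || !p_2 || !p_4): !p_4 holds.
  (p_2): p_2 holds.
  (p_2 || p_3 || p_4): p_2 holds.
All clauses satisfied.

p_1 = False, p_2 = True, p_3 = False, p_4 = False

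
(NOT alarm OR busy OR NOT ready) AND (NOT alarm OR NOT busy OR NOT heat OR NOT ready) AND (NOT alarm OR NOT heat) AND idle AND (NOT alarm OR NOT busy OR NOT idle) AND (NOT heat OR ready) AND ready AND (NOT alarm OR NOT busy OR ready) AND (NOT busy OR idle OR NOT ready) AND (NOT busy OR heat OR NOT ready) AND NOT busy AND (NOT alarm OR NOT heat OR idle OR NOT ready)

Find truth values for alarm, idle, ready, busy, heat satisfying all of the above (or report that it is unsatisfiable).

Unit clause (idle) forces idle = True.
Unit clause (ready) forces ready = True.
Unit clause (NOT busy) forces busy = False.
In (NOT alarm OR busy OR NOT ready) only NOT alarm is left, so alarm = False.
Set heat = False.
All clauses satisfied.

alarm = False, idle = True, ready = True, busy = False, heat = False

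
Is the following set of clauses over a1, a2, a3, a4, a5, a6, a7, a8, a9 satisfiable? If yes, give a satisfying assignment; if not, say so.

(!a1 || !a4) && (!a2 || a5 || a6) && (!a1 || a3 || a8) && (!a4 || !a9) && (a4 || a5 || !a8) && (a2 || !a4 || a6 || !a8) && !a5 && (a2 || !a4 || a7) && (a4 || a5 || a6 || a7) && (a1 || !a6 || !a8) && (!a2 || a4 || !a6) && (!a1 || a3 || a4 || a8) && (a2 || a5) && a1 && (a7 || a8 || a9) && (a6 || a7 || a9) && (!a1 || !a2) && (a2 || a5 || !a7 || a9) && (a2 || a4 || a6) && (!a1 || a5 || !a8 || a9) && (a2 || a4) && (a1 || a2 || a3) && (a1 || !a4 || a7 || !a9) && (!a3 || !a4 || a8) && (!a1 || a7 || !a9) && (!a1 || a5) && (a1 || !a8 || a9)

Unsatisfiable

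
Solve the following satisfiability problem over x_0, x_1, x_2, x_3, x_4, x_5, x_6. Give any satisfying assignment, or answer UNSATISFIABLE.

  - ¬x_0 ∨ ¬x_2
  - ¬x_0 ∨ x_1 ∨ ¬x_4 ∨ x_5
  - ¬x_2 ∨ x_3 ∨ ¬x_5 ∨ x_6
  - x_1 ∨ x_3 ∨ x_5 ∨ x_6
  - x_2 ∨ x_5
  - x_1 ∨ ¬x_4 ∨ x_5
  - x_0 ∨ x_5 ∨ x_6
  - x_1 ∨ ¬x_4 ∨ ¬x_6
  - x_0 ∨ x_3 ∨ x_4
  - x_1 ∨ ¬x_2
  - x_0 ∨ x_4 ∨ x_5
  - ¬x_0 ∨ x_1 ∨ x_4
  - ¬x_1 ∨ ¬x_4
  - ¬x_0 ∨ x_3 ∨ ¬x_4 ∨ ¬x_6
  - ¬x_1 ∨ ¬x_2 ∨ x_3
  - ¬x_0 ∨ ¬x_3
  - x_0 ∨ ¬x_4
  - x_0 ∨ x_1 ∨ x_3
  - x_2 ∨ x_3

Set x_0 = False.
  then (x_0 ∨ ¬x_4) forces x_4 = False.
  then (x_0 ∨ x_3 ∨ x_4) forces x_3 = True.
  then (x_0 ∨ x_4 ∨ x_5) forces x_5 = True.
Set x_1 = True.
Set x_2 = True.
Set x_6 = False.
All clauses satisfied.

x_0 = False; x_1 = True; x_2 = True; x_3 = True; x_4 = False; x_5 = True; x_6 = False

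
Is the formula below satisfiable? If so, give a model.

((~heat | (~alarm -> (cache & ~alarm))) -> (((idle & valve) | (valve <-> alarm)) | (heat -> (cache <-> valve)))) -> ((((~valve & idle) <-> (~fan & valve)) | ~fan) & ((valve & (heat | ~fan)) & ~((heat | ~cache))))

cache = True, alarm = True, fan = False, valve = True, heat = False, idle = False

  ((~heat | (~alarm -> (cache & ~alarm))) -> (((idle & valve) | (valve <-> alarm)) | (heat -> (cache <-> valve)))) -> ((((~valve & idle) <-> (~fan & valve)) | ~fan) & ((valve & (heat | ~fan)) & ~((heat | ~cache)))) = True
    (~heat | (~alarm -> (cache & ~alarm))) -> (((idle & valve) | (valve <-> alarm)) | (heat -> (cache <-> valve))) = True
      ~heat | (~alarm -> (cache & ~alarm)) = True
        ~heat = True
        ~alarm -> (cache & ~alarm) = True
          ~alarm = False
          cache & ~alarm = False
            ~alarm = False
      ((idle & valve) | (valve <-> alarm)) | (heat -> (cache <-> valve)) = True
        (idle & valve) | (valve <-> alarm) = True
          idle & valve = False
          valve <-> alarm = True
        heat -> (cache <-> valve) = True
          cache <-> valve = True
    (((~valve & idle) <-> (~fan & valve)) | ~fan) & ((valve & (heat | ~fan)) & ~((heat | ~cache))) = True
      ((~valve & idle) <-> (~fan & valve)) | ~fan = True
        (~valve & idle) <-> (~fan & valve) = False
          ~valve & idle = False
            ~valve = False
          ~fan & valve = True
            ~fan = True
        ~fan = True
      (valve & (heat | ~fan)) & ~((heat | ~cache)) = True
        valve & (heat | ~fan) = True
          heat | ~fan = True
            ~fan = True
        ~((heat | ~cache)) = True
          heat | ~cache = False
            ~cache = False
The formula evaluates to True.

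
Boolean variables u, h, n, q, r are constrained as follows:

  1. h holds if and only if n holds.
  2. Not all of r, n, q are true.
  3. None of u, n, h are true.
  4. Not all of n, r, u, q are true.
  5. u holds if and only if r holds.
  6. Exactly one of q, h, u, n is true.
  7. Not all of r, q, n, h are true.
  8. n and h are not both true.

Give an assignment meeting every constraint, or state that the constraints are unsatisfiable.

u = False; h = False; n = False; q = True; r = False

  (1) h=F, n=F — same ✓
  (2) {r, n, q}: 1/3 true — not all ✓
  (3) {u, n, h}: 0 true — none ✓
  (4) {n, r, u, q}: 1/4 true — not all ✓
  (5) u=F, r=F — same ✓
  (6) {q, h, u, n}: 1 true — exactly one ✓
  (7) {r, q, n, h}: 1/4 true — not all ✓
  (8) n=F, h=F — not both ✓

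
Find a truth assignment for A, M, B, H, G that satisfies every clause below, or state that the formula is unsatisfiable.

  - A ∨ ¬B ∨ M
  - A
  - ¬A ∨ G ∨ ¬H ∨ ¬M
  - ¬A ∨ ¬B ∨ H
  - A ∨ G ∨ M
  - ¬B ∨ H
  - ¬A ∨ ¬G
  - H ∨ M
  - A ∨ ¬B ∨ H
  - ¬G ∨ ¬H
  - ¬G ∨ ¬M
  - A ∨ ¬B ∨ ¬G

A=T; M=F; B=F; H=T; G=F

Unit clause (A) forces A = True.
In (¬A ∨ ¬G) only ¬G is left, so G = False.
Set M = False.
  then (H ∨ M) forces H = True.
Set B = False.
All clauses satisfied.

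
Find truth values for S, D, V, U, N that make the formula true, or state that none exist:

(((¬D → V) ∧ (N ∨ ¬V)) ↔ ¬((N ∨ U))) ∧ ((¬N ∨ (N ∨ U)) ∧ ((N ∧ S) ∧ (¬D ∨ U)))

S=T, D=F, V=F, U=F, N=T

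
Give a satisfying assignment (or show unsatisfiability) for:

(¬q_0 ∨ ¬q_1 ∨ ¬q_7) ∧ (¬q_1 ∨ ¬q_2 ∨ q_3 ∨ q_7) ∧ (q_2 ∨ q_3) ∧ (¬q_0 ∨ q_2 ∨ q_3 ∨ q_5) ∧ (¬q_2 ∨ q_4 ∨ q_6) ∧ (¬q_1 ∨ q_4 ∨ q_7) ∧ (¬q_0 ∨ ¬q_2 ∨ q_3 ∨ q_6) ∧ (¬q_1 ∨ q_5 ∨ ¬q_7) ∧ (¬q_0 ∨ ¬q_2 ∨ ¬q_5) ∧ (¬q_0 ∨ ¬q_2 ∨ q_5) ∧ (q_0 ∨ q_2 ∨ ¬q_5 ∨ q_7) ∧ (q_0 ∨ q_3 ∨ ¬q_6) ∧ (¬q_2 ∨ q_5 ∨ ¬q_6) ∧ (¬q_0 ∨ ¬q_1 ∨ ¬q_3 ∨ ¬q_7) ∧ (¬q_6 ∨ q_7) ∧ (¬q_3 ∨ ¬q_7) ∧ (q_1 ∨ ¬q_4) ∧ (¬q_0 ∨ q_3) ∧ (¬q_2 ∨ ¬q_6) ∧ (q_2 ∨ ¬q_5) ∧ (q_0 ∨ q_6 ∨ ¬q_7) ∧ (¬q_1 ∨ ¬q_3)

Set q_0 = True.
  then (¬q_0 ∨ q_3) forces q_3 = True.
  then (¬q_1 ∨ ¬q_3) forces q_1 = False.
  then (¬q_3 ∨ ¬q_7) forces q_7 = False.
  then (q_1 ∨ ¬q_4) forces q_4 = False.
  then (¬q_6 ∨ q_7) forces q_6 = False.
  then (¬q_2 ∨ q_4 ∨ q_6) forces q_2 = False.
  then (q_2 ∨ ¬q_5) forces q_5 = False.
All clauses satisfied.

q_0 = True, q_1 = False, q_2 = False, q_3 = True, q_4 = False, q_5 = False, q_6 = False, q_7 = False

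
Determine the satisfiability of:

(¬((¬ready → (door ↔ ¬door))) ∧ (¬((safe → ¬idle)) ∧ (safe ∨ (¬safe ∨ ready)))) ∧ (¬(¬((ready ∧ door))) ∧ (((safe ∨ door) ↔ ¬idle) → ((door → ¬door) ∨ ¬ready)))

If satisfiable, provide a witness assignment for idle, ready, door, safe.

Case ready = True: the conjunct ¬((¬ready → (door ↔ ¬door))) becomes ¬((False → (door ↔ ¬door))) = False.
Case ready = False: the conjunct ¬(¬((ready ∧ door))) becomes ¬(¬False) = False.
Both cases fail — unsatisfiable.

UNSATISFIABLE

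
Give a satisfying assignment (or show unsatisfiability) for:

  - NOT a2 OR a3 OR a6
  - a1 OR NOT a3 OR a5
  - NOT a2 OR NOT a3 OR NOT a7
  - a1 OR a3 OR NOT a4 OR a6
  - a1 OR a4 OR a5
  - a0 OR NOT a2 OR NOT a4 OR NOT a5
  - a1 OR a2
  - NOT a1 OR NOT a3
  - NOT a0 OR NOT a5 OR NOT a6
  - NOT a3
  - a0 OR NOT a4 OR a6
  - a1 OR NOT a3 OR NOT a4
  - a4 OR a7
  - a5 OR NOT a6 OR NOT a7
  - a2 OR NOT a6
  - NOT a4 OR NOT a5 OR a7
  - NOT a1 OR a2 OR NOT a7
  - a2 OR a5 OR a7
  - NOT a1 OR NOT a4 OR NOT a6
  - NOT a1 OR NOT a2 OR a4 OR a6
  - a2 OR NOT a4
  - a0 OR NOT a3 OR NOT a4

Unit clause (NOT a3) forces a3 = False.
Set a0 = False.
Set a1 = False.
  then (a1 OR a2) forces a2 = True.
  then (NOT a2 OR a3 OR a6) forces a6 = True.
Set a4 = False.
  then (a1 OR a4 OR a5) forces a5 = True.
  then (a4 OR a7) forces a7 = True.
All clauses satisfied.

a0=F; a1=F; a2=T; a3=F; a4=F; a5=T; a6=T; a7=T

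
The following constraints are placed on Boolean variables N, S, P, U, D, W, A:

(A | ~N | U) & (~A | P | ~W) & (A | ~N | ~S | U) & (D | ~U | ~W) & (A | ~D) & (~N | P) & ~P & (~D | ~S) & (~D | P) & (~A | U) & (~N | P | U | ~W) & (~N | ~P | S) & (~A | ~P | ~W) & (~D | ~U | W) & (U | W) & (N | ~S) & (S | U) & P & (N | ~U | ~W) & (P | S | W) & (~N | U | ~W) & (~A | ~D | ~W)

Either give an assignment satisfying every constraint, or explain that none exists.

Case P = True:
  Clause (~P) is falsified — contradiction.
Case P = False:
  Clause (P) is falsified — contradiction.
Both cases fail, so the formula is unsatisfiable.

No satisfying assignment exists.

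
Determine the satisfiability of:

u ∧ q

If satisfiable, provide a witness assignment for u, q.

u: True, q: True

Both conjuncts True, so the formula holds.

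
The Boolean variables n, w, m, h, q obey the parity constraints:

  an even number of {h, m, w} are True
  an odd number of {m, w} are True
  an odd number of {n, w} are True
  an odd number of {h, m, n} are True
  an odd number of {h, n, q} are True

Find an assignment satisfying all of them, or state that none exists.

n = True, w = False, m = True, h = True, q = True

{h, m, w}: 2 true → even ✓
{m, w}: 1 true → odd ✓
{n, w}: 1 true → odd ✓
{h, m, n}: 3 true → odd ✓
{h, n, q}: 3 true → odd ✓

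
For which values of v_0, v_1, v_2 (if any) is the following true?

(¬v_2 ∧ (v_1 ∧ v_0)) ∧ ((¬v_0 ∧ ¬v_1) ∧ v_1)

Case v_0 = True: the conjunct ¬v_0 is False.
Case v_0 = False: the conjunct v_0 is False.
Both cases fail — unsatisfiable.

UNSATISFIABLE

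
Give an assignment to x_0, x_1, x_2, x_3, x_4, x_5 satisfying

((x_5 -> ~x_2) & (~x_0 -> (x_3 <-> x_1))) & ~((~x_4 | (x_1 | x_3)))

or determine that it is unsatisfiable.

x_0 = False, x_1 = False, x_2 = False, x_3 = False, x_4 = True, x_5 = True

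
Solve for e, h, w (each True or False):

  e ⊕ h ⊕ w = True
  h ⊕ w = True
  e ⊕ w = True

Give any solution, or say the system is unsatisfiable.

e = False; h = False; w = True

e ⊕ h ⊕ w = F ⊕ F ⊕ T = True ✓
h ⊕ w = F ⊕ T = True ✓
e ⊕ w = F ⊕ T = True ✓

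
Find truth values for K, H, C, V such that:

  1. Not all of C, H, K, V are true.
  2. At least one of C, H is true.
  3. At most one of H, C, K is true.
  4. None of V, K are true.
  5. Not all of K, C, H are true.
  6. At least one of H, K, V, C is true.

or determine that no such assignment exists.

K = False; H = True; C = False; V = False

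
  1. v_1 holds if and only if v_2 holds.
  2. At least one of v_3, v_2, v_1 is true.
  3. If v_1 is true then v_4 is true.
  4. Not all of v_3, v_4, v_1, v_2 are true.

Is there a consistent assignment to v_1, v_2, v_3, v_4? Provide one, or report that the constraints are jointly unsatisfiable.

v_1: False, v_2: False, v_3: True, v_4: False

  (1) v_1=F, v_2=F — same ✓
  (2) {v_3, v_2, v_1}: 1 true — at least one ✓
  (3) v_1=F ⇒ v_4: vacuous ✓
  (4) {v_3, v_4, v_1, v_2}: 1/4 true — not all ✓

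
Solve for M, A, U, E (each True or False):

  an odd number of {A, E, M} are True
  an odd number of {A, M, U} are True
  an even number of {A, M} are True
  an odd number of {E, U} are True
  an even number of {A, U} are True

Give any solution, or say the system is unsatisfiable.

Unsatisfiable — no assignment works.

Adding constraints 1, 2, 4 mod 2: every variable appears an even number of times on the left, so the left side is 0.
But the right sides sum to 1 (mod 2). 0 ≠ 1 — the system is inconsistent.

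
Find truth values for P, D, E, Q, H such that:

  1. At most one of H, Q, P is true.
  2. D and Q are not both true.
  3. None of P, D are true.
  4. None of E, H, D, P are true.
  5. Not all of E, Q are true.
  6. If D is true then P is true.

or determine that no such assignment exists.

P: False, D: False, E: False, Q: True, H: False

  (1) {H, Q, P}: 1 true — at most one ✓
  (2) D=F, Q=T — not both ✓
  (3) {P, D}: 0 true — none ✓
  (4) {E, H, D, P}: 0 true — none ✓
  (5) {E, Q}: 1/2 true — not all ✓
  (6) D=F ⇒ P: vacuous ✓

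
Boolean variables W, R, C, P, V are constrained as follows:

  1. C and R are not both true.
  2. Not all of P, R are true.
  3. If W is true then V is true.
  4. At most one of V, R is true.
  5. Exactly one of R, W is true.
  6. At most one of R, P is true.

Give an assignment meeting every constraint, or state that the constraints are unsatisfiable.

W=F, R=T, C=F, P=F, V=F

  (1) C=F, R=T — not both ✓
  (2) {P, R}: 1/2 true — not all ✓
  (3) W=F ⇒ V: vacuous ✓
  (4) {V, R}: 1 true — at most one ✓
  (5) {R, W}: 1 true — exactly one ✓
  (6) {R, P}: 1 true — at most one ✓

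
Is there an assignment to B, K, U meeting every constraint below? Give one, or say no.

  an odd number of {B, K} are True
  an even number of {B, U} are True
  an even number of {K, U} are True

Unsatisfiable

Adding constraints 1, 2, 3 mod 2: every variable appears an even number of times on the left, so the left side is 0.
But the right sides sum to 1 (mod 2). 0 ≠ 1 — the system is inconsistent.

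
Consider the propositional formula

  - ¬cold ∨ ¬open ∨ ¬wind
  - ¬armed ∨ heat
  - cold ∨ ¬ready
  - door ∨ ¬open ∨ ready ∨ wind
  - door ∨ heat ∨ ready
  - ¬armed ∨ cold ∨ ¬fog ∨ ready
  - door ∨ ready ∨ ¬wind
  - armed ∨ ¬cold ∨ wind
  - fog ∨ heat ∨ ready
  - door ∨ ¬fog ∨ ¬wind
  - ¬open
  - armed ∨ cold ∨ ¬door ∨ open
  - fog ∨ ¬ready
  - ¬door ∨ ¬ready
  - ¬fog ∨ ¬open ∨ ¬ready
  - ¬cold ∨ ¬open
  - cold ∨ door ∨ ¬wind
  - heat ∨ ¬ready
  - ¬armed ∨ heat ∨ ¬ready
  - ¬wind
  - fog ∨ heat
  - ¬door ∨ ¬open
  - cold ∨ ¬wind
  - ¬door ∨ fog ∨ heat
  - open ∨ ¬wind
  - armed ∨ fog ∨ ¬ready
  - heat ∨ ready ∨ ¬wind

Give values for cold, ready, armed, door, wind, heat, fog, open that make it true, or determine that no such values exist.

cold: False; ready: False; armed: True; door: True; wind: False; heat: True; fog: False; open: False

Unit clause (¬open) forces open = False.
Unit clause (¬wind) forces wind = False.
Set cold = False.
  then (cold ∨ ¬ready) forces ready = False.
Set armed = True.
  then (¬armed ∨ heat) forces heat = True.
  then (¬armed ∨ cold ∨ ¬fog ∨ ready) forces fog = False.
Set door = True.
All clauses satisfied.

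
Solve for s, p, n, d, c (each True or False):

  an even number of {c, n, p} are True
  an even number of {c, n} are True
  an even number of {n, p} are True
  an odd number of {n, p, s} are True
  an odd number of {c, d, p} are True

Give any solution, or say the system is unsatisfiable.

s=T, p=F, n=F, d=T, c=F

{c, n, p}: 0 true → even ✓
{c, n}: 0 true → even ✓
{n, p}: 0 true → even ✓
{n, p, s}: 1 true → odd ✓
{c, d, p}: 1 true → odd ✓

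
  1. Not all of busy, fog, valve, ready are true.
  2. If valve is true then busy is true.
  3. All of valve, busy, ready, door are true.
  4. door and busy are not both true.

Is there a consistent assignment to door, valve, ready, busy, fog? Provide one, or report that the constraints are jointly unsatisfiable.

Case door = True:
  (3) forces valve = True.
  (2) with valve=T forces busy = True.
  Constraint (4) is violated (door=T, busy=T) — contradiction.
Case door = False:
  Constraint (3) is violated (door=F) — contradiction.
Both cases fail — unsatisfiable.

The formula is unsatisfiable.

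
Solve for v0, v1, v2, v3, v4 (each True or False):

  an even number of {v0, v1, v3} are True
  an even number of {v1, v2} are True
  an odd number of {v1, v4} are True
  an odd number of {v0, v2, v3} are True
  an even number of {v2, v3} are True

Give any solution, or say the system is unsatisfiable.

Adding constraints 1, 2, 4 mod 2: every variable appears an even number of times on the left, so the left side is 0.
But the right sides sum to 1 (mod 2). 0 ≠ 1 — the system is inconsistent.

No satisfying assignment exists.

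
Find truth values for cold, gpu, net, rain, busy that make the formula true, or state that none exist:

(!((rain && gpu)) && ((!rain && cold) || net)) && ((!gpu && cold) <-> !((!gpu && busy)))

cold = True, gpu = False, net = True, rain = False, busy = False

  !((rain && gpu)) && ((!rain && cold) || net) = True
    !((rain && gpu)) = True
      rain && gpu = False
    (!rain && cold) || net = True
      !rain && cold = True
        !rain = True
  (!gpu && cold) <-> !((!gpu && busy)) = True
    !gpu && cold = True
      !gpu = True
    !((!gpu && busy)) = True
      !gpu && busy = False
        !gpu = True
Both conjuncts True, so the formula holds.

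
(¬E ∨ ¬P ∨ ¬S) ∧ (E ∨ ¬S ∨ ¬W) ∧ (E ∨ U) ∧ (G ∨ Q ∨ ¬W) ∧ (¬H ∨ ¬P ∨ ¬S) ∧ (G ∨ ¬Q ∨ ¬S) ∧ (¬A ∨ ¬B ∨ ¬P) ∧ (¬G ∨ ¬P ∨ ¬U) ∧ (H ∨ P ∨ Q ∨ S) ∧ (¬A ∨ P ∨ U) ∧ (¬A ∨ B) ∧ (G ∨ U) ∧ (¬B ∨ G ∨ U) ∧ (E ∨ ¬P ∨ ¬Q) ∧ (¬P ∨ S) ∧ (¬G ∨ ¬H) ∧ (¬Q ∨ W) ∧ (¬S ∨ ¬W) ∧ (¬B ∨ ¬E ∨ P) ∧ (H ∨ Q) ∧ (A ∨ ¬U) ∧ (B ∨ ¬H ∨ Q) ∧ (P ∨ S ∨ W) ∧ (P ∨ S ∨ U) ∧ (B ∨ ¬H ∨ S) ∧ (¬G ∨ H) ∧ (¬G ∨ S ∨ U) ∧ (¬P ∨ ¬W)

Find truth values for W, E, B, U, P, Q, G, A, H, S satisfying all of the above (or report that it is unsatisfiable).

W=T; E=F; B=T; U=T; P=F; Q=T; G=F; A=T; H=F; S=F

Set W = True.
  then (¬S ∨ ¬W) forces S = False.
  then (¬P ∨ ¬W) forces P = False.
  then (P ∨ S ∨ U) forces U = True.
  then (A ∨ ¬U) forces A = True.
  then (¬A ∨ B) forces B = True.
  then (¬B ∨ ¬E ∨ P) forces E = False.
Try Q = False:
  (G ∨ Q ∨ ¬W) forces G = True.
  (H ∨ P ∨ Q ∨ S) forces H = True.
  clause (¬G ∨ ¬H) is falsified — backtrack.
So Q = True.
Try G = True:
  (¬G ∨ ¬H) forces H = False.
  clause (¬G ∨ H) is falsified — backtrack.
So G = False.
Set H = False.
All clauses satisfied.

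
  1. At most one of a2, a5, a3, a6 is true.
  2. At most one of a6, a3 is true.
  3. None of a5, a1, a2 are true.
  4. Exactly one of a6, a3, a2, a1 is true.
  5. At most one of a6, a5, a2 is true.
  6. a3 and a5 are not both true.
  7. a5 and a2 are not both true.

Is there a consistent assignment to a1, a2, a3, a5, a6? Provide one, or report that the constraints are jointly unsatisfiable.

a1 = False, a2 = False, a3 = True, a5 = False, a6 = False

  (1) {a2, a5, a3, a6}: 1 true — at most one ✓
  (2) {a6, a3}: 1 true — at most one ✓
  (3) {a5, a1, a2}: 0 true — none ✓
  (4) {a6, a3, a2, a1}: 1 true — exactly one ✓
  (5) {a6, a5, a2}: 0 true — at most one ✓
  (6) a3=T, a5=F — not both ✓
  (7) a5=F, a2=F — not both ✓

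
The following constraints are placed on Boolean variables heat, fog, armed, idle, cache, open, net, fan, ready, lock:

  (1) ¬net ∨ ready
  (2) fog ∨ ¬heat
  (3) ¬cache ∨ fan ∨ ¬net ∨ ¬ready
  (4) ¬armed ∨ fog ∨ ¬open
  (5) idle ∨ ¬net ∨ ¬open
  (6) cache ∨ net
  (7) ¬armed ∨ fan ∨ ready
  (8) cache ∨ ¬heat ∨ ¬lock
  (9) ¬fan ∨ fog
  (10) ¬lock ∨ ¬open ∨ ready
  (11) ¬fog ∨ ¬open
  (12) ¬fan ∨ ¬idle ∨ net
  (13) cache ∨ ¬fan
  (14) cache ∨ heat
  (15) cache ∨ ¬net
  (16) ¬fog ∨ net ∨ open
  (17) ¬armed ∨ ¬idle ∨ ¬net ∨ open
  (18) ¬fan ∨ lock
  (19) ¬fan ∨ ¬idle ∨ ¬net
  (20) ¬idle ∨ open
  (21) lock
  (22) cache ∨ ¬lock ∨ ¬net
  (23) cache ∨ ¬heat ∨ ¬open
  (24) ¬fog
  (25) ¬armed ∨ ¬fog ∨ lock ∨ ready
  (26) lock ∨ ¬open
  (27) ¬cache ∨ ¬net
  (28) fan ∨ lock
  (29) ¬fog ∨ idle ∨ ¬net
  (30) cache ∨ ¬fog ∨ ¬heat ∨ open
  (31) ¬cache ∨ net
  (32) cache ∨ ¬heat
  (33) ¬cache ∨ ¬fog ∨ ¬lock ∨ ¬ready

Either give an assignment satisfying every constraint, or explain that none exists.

No satisfying assignment exists.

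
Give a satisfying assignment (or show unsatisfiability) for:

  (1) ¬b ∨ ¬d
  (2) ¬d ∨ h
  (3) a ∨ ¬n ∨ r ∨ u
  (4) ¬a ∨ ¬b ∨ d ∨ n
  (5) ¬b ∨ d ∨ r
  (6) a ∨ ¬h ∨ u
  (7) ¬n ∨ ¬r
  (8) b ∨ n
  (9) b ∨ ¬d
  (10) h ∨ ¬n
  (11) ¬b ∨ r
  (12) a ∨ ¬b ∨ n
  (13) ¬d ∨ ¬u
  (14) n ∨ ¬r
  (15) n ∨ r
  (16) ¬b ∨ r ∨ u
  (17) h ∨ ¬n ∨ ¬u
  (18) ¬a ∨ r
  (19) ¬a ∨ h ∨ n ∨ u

u: True, h: True, r: False, b: False, a: False, n: True, d: False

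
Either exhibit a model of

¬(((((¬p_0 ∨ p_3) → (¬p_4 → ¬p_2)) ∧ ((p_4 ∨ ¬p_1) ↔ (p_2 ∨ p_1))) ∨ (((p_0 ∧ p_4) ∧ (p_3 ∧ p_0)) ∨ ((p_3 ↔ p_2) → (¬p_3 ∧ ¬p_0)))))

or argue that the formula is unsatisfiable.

p_0=T, p_1=F, p_2=F, p_3=F, p_4=F

  ¬(((((¬p_0 ∨ p_3) → (¬p_4 → ¬p_2)) ∧ ((p_4 ∨ ¬p_1) ↔ (p_2 ∨ p_1))) ∨ (((p_0 ∧ p_4) ∧ (p_3 ∧ p_0)) ∨ ((p_3 ↔ p_2) → (¬p_3 ∧ ¬p_0))))) = True
    (((¬p_0 ∨ p_3) → (¬p_4 → ¬p_2)) ∧ ((p_4 ∨ ¬p_1) ↔ (p_2 ∨ p_1))) ∨ (((p_0 ∧ p_4) ∧ (p_3 ∧ p_0)) ∨ ((p_3 ↔ p_2) → (¬p_3 ∧ ¬p_0))) = False
      ((¬p_0 ∨ p_3) → (¬p_4 → ¬p_2)) ∧ ((p_4 ∨ ¬p_1) ↔ (p_2 ∨ p_1)) = False
        (¬p_0 ∨ p_3) → (¬p_4 → ¬p_2) = True
          ¬p_0 ∨ p_3 = False
            ¬p_0 = False
          ¬p_4 → ¬p_2 = True
            ¬p_4 = True
            ¬p_2 = True
        (p_4 ∨ ¬p_1) ↔ (p_2 ∨ p_1) = False
          p_4 ∨ ¬p_1 = True
            ¬p_1 = True
          p_2 ∨ p_1 = False
      ((p_0 ∧ p_4) ∧ (p_3 ∧ p_0)) ∨ ((p_3 ↔ p_2) → (¬p_3 ∧ ¬p_0)) = False
        (p_0 ∧ p_4) ∧ (p_3 ∧ p_0) = False
          p_0 ∧ p_4 = False
          p_3 ∧ p_0 = False
        (p_3 ↔ p_2) → (¬p_3 ∧ ¬p_0) = False
          p_3 ↔ p_2 = True
          ¬p_3 ∧ ¬p_0 = False
            ¬p_3 = True
            ¬p_0 = False
The formula evaluates to True.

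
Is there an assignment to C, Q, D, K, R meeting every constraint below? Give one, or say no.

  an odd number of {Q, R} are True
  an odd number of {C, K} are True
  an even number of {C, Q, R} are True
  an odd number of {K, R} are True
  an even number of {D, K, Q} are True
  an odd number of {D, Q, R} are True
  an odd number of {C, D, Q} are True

C: True; Q: False; D: False; K: False; R: True

{Q, R}: 1 true → odd ✓
{C, K}: 1 true → odd ✓
{C, Q, R}: 2 true → even ✓
{K, R}: 1 true → odd ✓
{D, K, Q}: 0 true → even ✓
{D, Q, R}: 1 true → odd ✓
{C, D, Q}: 1 true → odd ✓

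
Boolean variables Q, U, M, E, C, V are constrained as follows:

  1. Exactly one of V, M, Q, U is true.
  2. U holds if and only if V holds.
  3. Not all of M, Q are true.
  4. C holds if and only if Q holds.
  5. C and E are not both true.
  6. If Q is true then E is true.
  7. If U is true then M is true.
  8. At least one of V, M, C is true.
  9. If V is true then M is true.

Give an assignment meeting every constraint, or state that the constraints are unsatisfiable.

Q = False, U = False, M = True, E = False, C = False, V = False

  (1) {V, M, Q, U}: 1 true — exactly one ✓
  (2) U=F, V=F — same ✓
  (3) {M, Q}: 1/2 true — not all ✓
  (4) C=F, Q=F — same ✓
  (5) C=F, E=F — not both ✓
  (6) Q=F ⇒ E: vacuous ✓
  (7) U=F ⇒ M: vacuous ✓
  (8) {V, M, C}: 1 true — at least one ✓
  (9) V=F ⇒ M: vacuous ✓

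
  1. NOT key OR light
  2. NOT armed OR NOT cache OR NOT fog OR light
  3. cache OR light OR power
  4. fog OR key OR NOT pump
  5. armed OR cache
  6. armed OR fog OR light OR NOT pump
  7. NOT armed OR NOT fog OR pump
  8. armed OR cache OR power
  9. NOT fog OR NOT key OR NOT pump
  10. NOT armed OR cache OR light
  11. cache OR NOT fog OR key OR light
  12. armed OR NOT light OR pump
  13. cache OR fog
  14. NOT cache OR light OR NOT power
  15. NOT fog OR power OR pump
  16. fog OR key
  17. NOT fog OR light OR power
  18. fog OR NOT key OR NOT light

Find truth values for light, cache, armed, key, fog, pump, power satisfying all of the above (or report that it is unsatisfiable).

light = True, cache = True, armed = True, key = False, fog = True, pump = True, power = True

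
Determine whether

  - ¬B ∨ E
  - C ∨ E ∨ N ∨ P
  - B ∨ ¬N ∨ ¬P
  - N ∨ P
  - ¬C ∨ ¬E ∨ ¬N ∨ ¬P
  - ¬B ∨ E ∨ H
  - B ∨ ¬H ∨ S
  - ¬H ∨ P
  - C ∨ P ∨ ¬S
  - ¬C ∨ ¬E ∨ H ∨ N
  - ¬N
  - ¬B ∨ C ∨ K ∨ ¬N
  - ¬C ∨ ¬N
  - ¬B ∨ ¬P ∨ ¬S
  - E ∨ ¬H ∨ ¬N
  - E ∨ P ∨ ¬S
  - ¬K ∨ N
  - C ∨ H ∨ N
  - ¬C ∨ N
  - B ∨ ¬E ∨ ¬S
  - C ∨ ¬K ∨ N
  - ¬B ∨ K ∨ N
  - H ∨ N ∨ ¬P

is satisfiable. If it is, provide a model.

Unit clause (¬N) forces N = False.
In (¬K ∨ N) only ¬K is left, so K = False.
In (¬C ∨ N) only ¬C is left, so C = False.
In (¬B ∨ K ∨ N) only ¬B is left, so B = False.
In (N ∨ P) only P is left, so P = True.
In (C ∨ H ∨ N) only H is left, so H = True.
In (B ∨ ¬H ∨ S) only S is left, so S = True.
In (B ∨ ¬E ∨ ¬S) only ¬E is left, so E = False.
All clauses satisfied.

S=T, E=F, H=T, K=F, P=T, C=F, N=F, B=F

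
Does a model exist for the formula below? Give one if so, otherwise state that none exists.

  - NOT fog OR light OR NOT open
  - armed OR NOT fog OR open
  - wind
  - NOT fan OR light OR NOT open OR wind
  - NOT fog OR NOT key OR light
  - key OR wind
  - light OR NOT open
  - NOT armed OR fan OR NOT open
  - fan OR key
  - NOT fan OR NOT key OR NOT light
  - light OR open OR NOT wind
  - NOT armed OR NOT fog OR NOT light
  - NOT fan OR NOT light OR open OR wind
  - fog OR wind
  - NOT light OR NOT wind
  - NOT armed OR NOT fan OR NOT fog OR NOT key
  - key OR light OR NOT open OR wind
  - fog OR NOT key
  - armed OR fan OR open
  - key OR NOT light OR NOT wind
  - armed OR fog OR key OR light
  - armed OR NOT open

No satisfying assignment exists.

Case wind = True:
  (NOT light OR NOT wind) forces light = False.
  (light OR NOT open) forces open = False.
  Clause (light OR open OR NOT wind) is falsified — contradiction.
Case wind = False:
  Clause (wind) is falsified — contradiction.
Both cases fail, so the formula is unsatisfiable.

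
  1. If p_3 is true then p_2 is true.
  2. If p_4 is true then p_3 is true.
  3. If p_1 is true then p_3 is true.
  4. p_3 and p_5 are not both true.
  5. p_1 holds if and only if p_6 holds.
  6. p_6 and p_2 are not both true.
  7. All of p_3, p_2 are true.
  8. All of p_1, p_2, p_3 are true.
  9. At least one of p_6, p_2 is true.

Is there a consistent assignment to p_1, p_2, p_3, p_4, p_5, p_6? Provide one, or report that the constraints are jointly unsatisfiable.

Case p_2 = True:
  (6) with p_2=T forces p_6 = False.
  (5) with p_6=F forces p_1 = False.
  Constraint (8) is violated (p_1=F) — contradiction.
Case p_2 = False:
  Constraint (7) is violated (p_2=F) — contradiction.
Both cases fail — unsatisfiable.

UNSATISFIABLE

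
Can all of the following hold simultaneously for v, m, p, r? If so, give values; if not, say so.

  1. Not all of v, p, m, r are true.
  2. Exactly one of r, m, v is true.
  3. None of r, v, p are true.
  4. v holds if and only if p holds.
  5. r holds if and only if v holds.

v=F; m=T; p=F; r=F

  (1) {v, p, m, r}: 1/4 true — not all ✓
  (2) {r, m, v}: 1 true — exactly one ✓
  (3) {r, v, p}: 0 true — none ✓
  (4) v=F, p=F — same ✓
  (5) r=F, v=F — same ✓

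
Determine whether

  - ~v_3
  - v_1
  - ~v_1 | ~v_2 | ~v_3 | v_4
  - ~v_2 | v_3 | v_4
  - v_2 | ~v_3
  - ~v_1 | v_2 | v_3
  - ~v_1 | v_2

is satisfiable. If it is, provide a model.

Unit clause (~v_3) forces v_3 = False.
Unit clause (v_1) forces v_1 = True.
In (~v_1 | v_2 | v_3) only v_2 is left, so v_2 = True.
In (~v_2 | v_3 | v_4) only v_4 is left, so v_4 = True.
Check each clause:
  (~v_3): ~v_3 holds.
  (v_1): v_1 holds.
  (~v_1 | ~v_2 | ~v_3 | v_4): ~v_3 holds.
  (~v_2 | v_3 | v_4): v_4 holds.
  (v_2 | ~v_3): v_2 holds.
  (~v_1 | v_2 | v_3): v_2 holds.
  (~v_1 | v_2): v_2 holds.
All clauses satisfied.

v_1 = True, v_2 = True, v_3 = False, v_4 = True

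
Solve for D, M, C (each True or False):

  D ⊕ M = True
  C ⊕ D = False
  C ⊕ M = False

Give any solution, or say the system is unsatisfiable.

Unsatisfiable — no assignment works.

Adding constraints 1, 2, 3 mod 2: every variable appears an even number of times on the left, so the left side is 0.
But the right sides sum to 1 (mod 2). 0 ≠ 1 — the system is inconsistent.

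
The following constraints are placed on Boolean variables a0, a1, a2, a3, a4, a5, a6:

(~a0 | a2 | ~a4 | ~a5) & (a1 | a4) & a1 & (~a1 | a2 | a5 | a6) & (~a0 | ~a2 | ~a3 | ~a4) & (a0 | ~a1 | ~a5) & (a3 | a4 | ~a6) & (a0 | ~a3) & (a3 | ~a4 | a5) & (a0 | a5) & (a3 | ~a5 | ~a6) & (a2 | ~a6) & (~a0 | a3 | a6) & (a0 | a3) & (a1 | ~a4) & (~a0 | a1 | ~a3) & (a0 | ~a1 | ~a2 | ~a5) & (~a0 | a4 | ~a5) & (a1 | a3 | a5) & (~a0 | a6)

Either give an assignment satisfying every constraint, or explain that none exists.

Unit clause (a1) forces a1 = True.
Set a0 = True.
  then (~a0 | a6) forces a6 = True.
  then (a2 | ~a6) forces a2 = True.
Try a3 = False:
  (a3 | a4 | ~a6) forces a4 = True.
  (a3 | ~a4 | a5) forces a5 = True.
  clause (a3 | ~a5 | ~a6) is falsified — backtrack.
So a3 = True.
  then (~a0 | ~a2 | ~a3 | ~a4) forces a4 = False.
  then (~a0 | a4 | ~a5) forces a5 = False.
All clauses satisfied.

a0 = True, a1 = True, a2 = True, a3 = True, a4 = False, a5 = False, a6 = True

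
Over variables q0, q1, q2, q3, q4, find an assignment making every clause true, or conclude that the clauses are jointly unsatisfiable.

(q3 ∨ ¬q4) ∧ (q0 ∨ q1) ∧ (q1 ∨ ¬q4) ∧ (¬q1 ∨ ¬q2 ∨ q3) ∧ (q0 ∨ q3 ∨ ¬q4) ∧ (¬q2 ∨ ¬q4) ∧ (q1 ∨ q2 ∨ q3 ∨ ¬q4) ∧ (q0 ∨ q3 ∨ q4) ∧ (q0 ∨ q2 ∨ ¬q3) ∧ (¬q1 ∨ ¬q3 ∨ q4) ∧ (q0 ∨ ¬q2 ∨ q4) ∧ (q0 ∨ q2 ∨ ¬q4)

q0=T, q1=F, q2=T, q3=F, q4=F

Set q0 = True.
Set q1 = False.
  then (q1 ∨ ¬q4) forces q4 = False.
Set q2 = True.
Set q3 = False.
All clauses satisfied.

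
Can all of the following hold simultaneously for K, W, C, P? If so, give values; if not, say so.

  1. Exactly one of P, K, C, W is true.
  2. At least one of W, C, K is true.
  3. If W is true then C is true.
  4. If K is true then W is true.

K=F; W=F; C=T; P=F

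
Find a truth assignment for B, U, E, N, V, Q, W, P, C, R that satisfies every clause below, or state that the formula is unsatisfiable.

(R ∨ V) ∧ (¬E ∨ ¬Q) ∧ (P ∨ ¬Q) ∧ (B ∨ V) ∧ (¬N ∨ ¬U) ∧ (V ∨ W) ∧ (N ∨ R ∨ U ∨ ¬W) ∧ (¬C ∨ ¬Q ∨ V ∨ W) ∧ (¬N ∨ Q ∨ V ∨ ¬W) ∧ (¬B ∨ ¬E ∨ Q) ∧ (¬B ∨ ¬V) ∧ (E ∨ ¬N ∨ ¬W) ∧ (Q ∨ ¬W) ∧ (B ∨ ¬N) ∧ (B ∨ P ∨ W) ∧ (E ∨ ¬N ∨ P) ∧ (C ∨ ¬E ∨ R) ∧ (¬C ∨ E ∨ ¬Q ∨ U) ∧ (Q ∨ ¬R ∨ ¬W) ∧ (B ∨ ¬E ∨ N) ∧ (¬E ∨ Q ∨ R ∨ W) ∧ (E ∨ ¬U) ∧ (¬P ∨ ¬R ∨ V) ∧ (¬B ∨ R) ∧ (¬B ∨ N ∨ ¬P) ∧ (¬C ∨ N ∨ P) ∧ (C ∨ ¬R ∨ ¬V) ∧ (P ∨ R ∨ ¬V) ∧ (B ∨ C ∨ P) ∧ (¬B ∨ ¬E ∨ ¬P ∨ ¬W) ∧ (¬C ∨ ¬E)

B: False, U: False, E: False, N: False, V: True, Q: False, W: False, P: True, C: True, R: True

Set B = False.
  then (B ∨ V) forces V = True.
  then (B ∨ ¬N) forces N = False.
  then (B ∨ ¬E ∨ N) forces E = False.
  then (E ∨ ¬U) forces U = False.
Set Q = False.
  then (Q ∨ ¬W) forces W = False.
  then (B ∨ P ∨ W) forces P = True.
Set C = True.
Set R = True.
All clauses satisfied.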